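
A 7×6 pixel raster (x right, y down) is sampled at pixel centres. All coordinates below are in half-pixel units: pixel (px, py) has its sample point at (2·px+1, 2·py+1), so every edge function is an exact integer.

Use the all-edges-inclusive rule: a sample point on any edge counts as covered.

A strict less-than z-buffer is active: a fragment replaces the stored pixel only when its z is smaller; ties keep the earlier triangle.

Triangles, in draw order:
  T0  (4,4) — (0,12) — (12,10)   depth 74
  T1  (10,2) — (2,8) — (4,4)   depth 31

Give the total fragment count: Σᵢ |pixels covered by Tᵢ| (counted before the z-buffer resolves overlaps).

T0:
  2·area = 88  (B↔C swapped to make it positive)
  edge (4, 4)→(12, 10): d=(8,6) inclusive
  edge (12, 10)→(0, 12): d=(-12,2) inclusive
  edge (0, 12)→(4, 4): d=(4,-8) inclusive
    (2,2)@(5, 5): e=[2,74,12] → █
    (3,2)@(7, 5): e=[-10,70,28] → ·
    (1,3)@(3, 7): e=[30,54,4] → █
    (3,3)@(7, 7): e=[6,46,36] → █
    (4,3)@(9, 7): e=[-6,42,52] → ·
    (1,4)@(3, 9): e=[46,30,12] → █
    (4,4)@(9, 9): e=[10,18,60] → █
    (5,4)@(11, 9): e=[-2,14,76] → ·
    (0,5)@(1, 11): e=[74,10,4] → █
    (3,5)@(7, 11): e=[38,-2,52] → ·
    (4,5)@(9, 11): e=[26,-6,68] → ·
  covered (11 px):
    · · · · · · ·
    · · · · · · ·
    · · █ · · · ·
    · █ █ █ · · ·
    · █ █ █ █ · ·
    █ █ █ · · · ·
T1:
  2·area = 20
  edge (10, 2)→(2, 8): d=(-8,6) inclusive
  edge (2, 8)→(4, 4): d=(2,-4) inclusive
  edge (4, 4)→(10, 2): d=(6,-2) inclusive
    (6,0)@(13, 1): e=[-10,30,0] → ·  [on edge]
    (3,1)@(7, 3): e=[10,10,0] → █  [on edge]
    (4,1)@(9, 3): e=[-2,18,4] → ·
    (0,2)@(1, 5): e=[30,-10,0] → ·  [on edge]
    (2,2)@(5, 5): e=[6,6,8] → █
    (3,2)@(7, 5): e=[-6,14,12] → ·
    (1,3)@(3, 7): e=[2,2,16] → █
    (2,3)@(5, 7): e=[-10,10,20] → ·
    (1,4)@(3, 9): e=[-14,6,28] → ·
  covered (3 px):
    · · · · · · ·
    · · · █ · · ·
    · · █ · · · ·
    · █ · · · · ·
    · · · · · · ·
    · · · · · · ·

Final: 14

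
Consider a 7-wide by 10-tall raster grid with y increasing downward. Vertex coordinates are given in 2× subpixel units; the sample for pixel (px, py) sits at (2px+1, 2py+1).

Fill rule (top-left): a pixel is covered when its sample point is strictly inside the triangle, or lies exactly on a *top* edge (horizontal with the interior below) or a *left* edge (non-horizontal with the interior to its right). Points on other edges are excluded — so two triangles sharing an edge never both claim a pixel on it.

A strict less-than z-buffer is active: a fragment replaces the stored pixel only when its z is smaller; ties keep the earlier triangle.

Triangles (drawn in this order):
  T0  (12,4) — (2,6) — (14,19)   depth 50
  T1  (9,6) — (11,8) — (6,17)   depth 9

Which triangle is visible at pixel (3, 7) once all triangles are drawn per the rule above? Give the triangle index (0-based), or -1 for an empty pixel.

T0:
  2·area = 154  (B↔C swapped to make it positive)
  edge (12, 4)→(14, 19): d=(2,15) right/bottom  bias=-1
  edge (14, 19)→(2, 6): d=(-12,-13) top-left  bias=+0
  edge (2, 6)→(12, 4): d=(10,-2) top-left  bias=+0
    (3,2)@(7, 5): e=[77,77,0] → #  [on edge]
    (4,2)@(9, 5): e=[47,103,4] → #
    (5,2)@(11, 5): e=[17,129,8] → #
    (6,2)@(13, 5): e=[-13,155,12] → ·
    (1,3)@(3, 7): e=[141,1,12] → #
    (2,3)@(5, 7): e=[111,27,16] → #
    (6,3)@(13, 7): e=[-9,131,32] → ·
    (1,4)@(3, 9): e=[145,-23,32] → ·
    (2,4)@(5, 9): e=[115,3,36] → #
    (6,4)@(13, 9): e=[-5,107,52] → ·
    (2,5)@(5, 11): e=[119,-21,56] → ·
    (3,5)@(7, 11): e=[89,5,60] → #
  covered (21 px):
    · · · · · · ·
    · · · · · · ·
    · · · # # # ·
    · # # # # # ·
    · · # # # # ·
    · · · # # # ·
    · · · · # # #
    · · · · · # #
    · · · · · · #
    · · · · · · ·
T1:
  2·area = 28
  edge (9, 6)→(11, 8): d=(2,2) right/bottom  bias=-1
  edge (11, 8)→(6, 17): d=(-5,9) right/bottom  bias=-1
  edge (6, 17)→(9, 6): d=(3,-11) top-left  bias=+0
    (4,3)@(9, 7): e=[2,23,3] → #
    (5,3)@(11, 7): e=[-2,5,25] → ·
    (4,4)@(9, 9): e=[6,13,9] → #
    (5,4)@(11, 9): e=[2,-5,31] → ·
    (4,5)@(9, 11): e=[10,3,15] → #
    (5,5)@(11, 11): e=[6,-15,37] → ·
    (4,6)@(9, 13): e=[14,-7,21] → ·
    (3,7)@(7, 15): e=[22,1,5] → #
    (4,7)@(9, 15): e=[18,-17,27] → ·
    (3,8)@(7, 17): e=[26,-9,11] → ·
  covered (4 px):
    · · · · · · ·
    · · · · · · ·
    · · · · · · ·
    · · · · # · ·
    · · · · # · ·
    · · · · # · ·
    · · · · · · ·
    · · · # · · ·
    · · · · · · ·
    · · · · · · ·

Z-buffer (winner per pixel, '.' = empty):
  . . . . . . .
  . . . . . . .
  . . . 0 0 0 .
  . 0 0 0 1 0 .
  . . 0 0 1 0 .
  . . . 0 1 0 .
  . . . . 0 0 0
  . . . 1 . 0 0
  . . . . . . 0
  . . . . . . .

Result: 1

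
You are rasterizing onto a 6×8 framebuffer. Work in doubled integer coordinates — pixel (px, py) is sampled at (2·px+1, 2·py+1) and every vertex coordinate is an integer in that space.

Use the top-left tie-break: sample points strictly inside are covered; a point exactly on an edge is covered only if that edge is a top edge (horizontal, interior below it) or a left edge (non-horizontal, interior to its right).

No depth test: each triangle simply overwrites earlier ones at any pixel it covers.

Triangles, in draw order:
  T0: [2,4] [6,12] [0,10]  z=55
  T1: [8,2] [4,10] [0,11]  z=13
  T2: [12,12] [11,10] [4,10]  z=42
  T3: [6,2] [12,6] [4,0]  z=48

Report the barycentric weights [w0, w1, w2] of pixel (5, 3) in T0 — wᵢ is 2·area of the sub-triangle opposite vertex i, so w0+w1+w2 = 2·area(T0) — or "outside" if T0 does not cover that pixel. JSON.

T0:
  2·area = 40
  edge (2, 4)→(6, 12): d=(4,8) right/bottom  bias=-1
  edge (6, 12)→(0, 10): d=(-6,-2) top-left  bias=+0
  edge (0, 10)→(2, 4): d=(2,-6) top-left  bias=+0
    (1,0)@(3, 1): e=[-20,60,0] → .  [on edge]
    (0,3)@(1, 7): e=[20,20,0] → X  [on edge]
    (1,3)@(3, 7): e=[4,24,12] → X
    (2,3)@(5, 7): e=[-12,28,24] → .
    (0,4)@(1, 9): e=[28,8,4] → X
    (2,4)@(5, 9): e=[-4,16,28] → .
    (0,5)@(1, 11): e=[36,-4,8] → .
    (1,5)@(3, 11): e=[20,0,20] → X  [on edge]
    (2,5)@(5, 11): e=[4,4,32] → X
    (3,5)@(7, 11): e=[-12,8,44] → .
    (1,6)@(3, 13): e=[28,-12,24] → .
    (2,6)@(5, 13): e=[12,-8,36] → .
    (4,6)@(9, 13): e=[-20,0,60] → .  [on edge]
  covered (6 px):
    . . . . . .
    . . . . . .
    . . . . . .
    X X . . . .
    X X . . . .
    . X X . . .
    . . . . . .
    . . . . . .
T1:
  2·area = 28
  edge (8, 2)→(4, 10): d=(-4,8) right/bottom  bias=-1
  edge (4, 10)→(0, 11): d=(-4,1) right/bottom  bias=-1
  edge (0, 11)→(8, 2): d=(8,-9) top-left  bias=+0
    (2,3)@(5, 7): e=[4,11,13] → X
    (3,3)@(7, 7): e=[-12,9,31] → .
    (1,4)@(3, 9): e=[12,5,11] → X
    (2,4)@(5, 9): e=[-4,3,29] → .
    (1,5)@(3, 11): e=[4,-3,27] → .
  covered (2 px):
    . . . . . .
    . . . . . .
    . . . . . .
    . . X . . .
    . X . . . .
    . . . . . .
    . . . . . .
    . . . . . .
T2:
  2·area = 14  (B↔C swapped to make it positive)
  edge (12, 12)→(4, 10): d=(-8,-2) top-left  bias=+0
  edge (4, 10)→(11, 10): d=(7,0) top-left  bias=+0
  edge (11, 10)→(12, 12): d=(1,2) right/bottom  bias=-1
    (4,5)@(9, 11): e=[2,7,5] → X
    (5,5)@(11, 11): e=[6,7,1] → X
    (4,6)@(9, 13): e=[-14,21,7] → .
    (5,6)@(11, 13): e=[-10,21,3] → .
  covered (2 px):
    . . . . . .
    . . . . . .
    . . . . . .
    . . . . . .
    . . . . . .
    . . . . X X
    . . . . . .
    . . . . . .
T3:
  2·area = 4  (B↔C swapped to make it positive)
  edge (6, 2)→(4, 0): d=(-2,-2) top-left  bias=+0
  edge (4, 0)→(12, 6): d=(8,6) right/bottom  bias=-1
  edge (12, 6)→(6, 2): d=(-6,-4) top-left  bias=+0
    (2,0)@(5, 1): e=[0,2,2] → X  [on edge]
    (3,0)@(7, 1): e=[4,-10,10] → .
    (2,1)@(5, 3): e=[-4,18,-10] → .
    (3,1)@(7, 3): e=[0,6,-2] → .  [on edge]
    (4,2)@(9, 5): e=[0,10,-6] → .  [on edge]
    (5,3)@(11, 7): e=[0,14,-10] → .  [on edge]
  covered (1 px):
    . . X . . .
    . . . . . .
    . . . . . .
    . . . . . .
    . . . . . .
    . . . . . .
    . . . . . .
    . . . . . .

Final: "outside"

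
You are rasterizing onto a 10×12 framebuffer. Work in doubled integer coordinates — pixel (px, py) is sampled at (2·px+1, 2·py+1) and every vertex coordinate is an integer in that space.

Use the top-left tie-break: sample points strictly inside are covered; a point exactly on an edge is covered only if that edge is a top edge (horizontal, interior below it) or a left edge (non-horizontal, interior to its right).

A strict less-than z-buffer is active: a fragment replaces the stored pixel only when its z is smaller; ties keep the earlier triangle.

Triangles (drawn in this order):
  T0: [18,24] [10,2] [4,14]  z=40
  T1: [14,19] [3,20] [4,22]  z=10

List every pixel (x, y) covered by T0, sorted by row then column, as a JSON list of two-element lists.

T0:
  2·area = 228  (B↔C swapped to make it positive)
  edge (18, 24)→(4, 14): d=(-14,-10) top-left  bias=+0
  edge (4, 14)→(10, 2): d=(6,-12) top-left  bias=+0
  edge (10, 2)→(18, 24): d=(8,22) right/bottom  bias=-1
    (4,2)@(9, 5): e=[176,6,46] → #
    (5,2)@(11, 5): e=[196,30,2] → #
    (6,2)@(13, 5): e=[216,54,-42] → ·
    (4,3)@(9, 7): e=[148,18,62] → #
    (6,3)@(13, 7): e=[188,66,-26] → ·
    (3,4)@(7, 9): e=[100,6,122] → #
    (6,4)@(13, 9): e=[160,78,-10] → ·
    (3,5)@(7, 11): e=[72,18,138] → #
    (6,5)@(13, 11): e=[132,90,6] → #
    (7,5)@(15, 11): e=[152,114,-38] → ·
    (2,6)@(5, 13): e=[24,6,198] → #
    (7,6)@(15, 13): e=[124,126,-22] → ·
    (5,9)@(11, 19): e=[0,114,114] → #  [on edge]
  covered (29 px):
    · · · · · · · · · ·
    · · · · · · · · · ·
    · · · · # # · · · ·
    · · · · # # · · · ·
    · · · # # # · · · ·
    · · · # # # # · · ·
    · · # # # # # · · ·
    · · · # # # # · · ·
    · · · · # # # # · ·
    · · · · · # # # · ·
    · · · · · · · # · ·
    · · · · · · · · # ·
T1:
  2·area = 23  (B↔C swapped to make it positive)
  edge (14, 19)→(4, 22): d=(-10,3) right/bottom  bias=-1
  edge (4, 22)→(3, 20): d=(-1,-2) top-left  bias=+0
  edge (3, 20)→(14, 19): d=(11,-1) top-left  bias=+0
    (2,10)@(5, 21): e=[7,3,13] → #
    (3,10)@(7, 21): e=[1,7,15] → #
    (4,10)@(9, 21): e=[-5,11,17] → ·
    (2,11)@(5, 23): e=[-13,1,35] → ·
    (3,11)@(7, 23): e=[-19,5,37] → ·
  covered (2 px):
    · · · · · · · · · ·
    · · · · · · · · · ·
    · · · · · · · · · ·
    · · · · · · · · · ·
    · · · · · · · · · ·
    · · · · · · · · · ·
    · · · · · · · · · ·
    · · · · · · · · · ·
    · · · · · · · · · ·
    · · · · · · · · · ·
    · · # # · · · · · ·
    · · · · · · · · · ·

Final: [[4,2],[5,2],[4,3],[5,3],[3,4],[4,4],[5,4],[3,5],[4,5],[5,5],[6,5],[2,6],[3,6],[4,6],[5,6],[6,6],[3,7],[4,7],[5,7],[6,7],[4,8],[5,8],[6,8],[7,8],[5,9],[6,9],[7,9],[7,10],[8,11]]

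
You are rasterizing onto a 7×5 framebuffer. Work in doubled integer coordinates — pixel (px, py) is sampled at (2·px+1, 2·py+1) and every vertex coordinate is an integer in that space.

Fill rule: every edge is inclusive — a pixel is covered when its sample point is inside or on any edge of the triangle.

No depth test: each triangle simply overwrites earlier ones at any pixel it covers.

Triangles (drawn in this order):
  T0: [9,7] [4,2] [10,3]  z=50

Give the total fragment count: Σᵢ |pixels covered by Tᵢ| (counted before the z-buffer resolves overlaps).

T0:
  2·area = 25
  edge (9, 7)→(4, 2): d=(-5,-5) inclusive
  edge (4, 2)→(10, 3): d=(6,1) inclusive
  edge (10, 3)→(9, 7): d=(-1,4) inclusive
    (1,0)@(3, 1): e=[0,-5,30] → ·  [on edge]
    (2,1)@(5, 3): e=[0,5,20] → #  [on edge]
    (3,1)@(7, 3): e=[10,3,12] → #
    (4,1)@(9, 3): e=[20,1,4] → #
    (5,1)@(11, 3): e=[30,-1,-4] → ·
    (2,2)@(5, 5): e=[-10,17,18] → ·
    (3,2)@(7, 5): e=[0,15,10] → #  [on edge]
    (5,2)@(11, 5): e=[20,11,-6] → ·
    (3,3)@(7, 7): e=[-10,27,8] → ·
    (4,3)@(9, 7): e=[0,25,0] → #  [on edge]
    (5,3)@(11, 7): e=[10,23,-8] → ·
    (4,4)@(9, 9): e=[-10,37,-2] → ·
    (5,4)@(11, 9): e=[0,35,-10] → ·  [on edge]
  covered (6 px):
    · · · · · · ·
    · · # # # · ·
    · · · # # · ·
    · · · · # · ·
    · · · · · · ·

Result: 6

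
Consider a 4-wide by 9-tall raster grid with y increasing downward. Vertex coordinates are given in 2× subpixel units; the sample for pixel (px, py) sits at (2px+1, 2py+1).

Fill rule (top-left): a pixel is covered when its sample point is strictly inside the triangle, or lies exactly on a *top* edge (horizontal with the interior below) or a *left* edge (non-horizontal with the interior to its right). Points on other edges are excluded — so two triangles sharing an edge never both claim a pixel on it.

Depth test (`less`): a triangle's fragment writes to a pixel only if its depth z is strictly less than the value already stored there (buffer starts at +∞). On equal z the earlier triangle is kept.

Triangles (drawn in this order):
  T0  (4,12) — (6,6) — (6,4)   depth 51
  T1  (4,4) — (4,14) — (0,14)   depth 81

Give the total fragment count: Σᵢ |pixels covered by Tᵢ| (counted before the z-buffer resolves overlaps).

T0:
  2·area = 4  (B↔C swapped to make it positive)
  edge (4, 12)→(6, 4): d=(2,-8) top-left  bias=+0
  edge (6, 4)→(6, 6): d=(0,2) right/bottom  bias=-1
  edge (6, 6)→(4, 12): d=(-2,6) right/bottom  bias=-1
    (3,1)@(7, 3): e=[6,-2,0] → ·  [on edge]
    (2,4)@(5, 9): e=[2,2,0] → ·  [on edge]
    (1,7)@(3, 15): e=[-2,6,0] → ·  [on edge]
  covered (0 px):
    · · · ·
    · · · ·
    · · · ·
    · · · ·
    · · · ·
    · · · ·
    · · · ·
    · · · ·
    · · · ·
T1:
  2·area = 40
  edge (4, 4)→(4, 14): d=(0,10) right/bottom  bias=-1
  edge (4, 14)→(0, 14): d=(-4,0) right/bottom  bias=-1
  edge (0, 14)→(4, 4): d=(4,-10) top-left  bias=+0
    (1,3)@(3, 7): e=[10,28,2] → #
    (2,3)@(5, 7): e=[-10,28,22] → ·
    (1,4)@(3, 9): e=[10,20,10] → #
    (2,4)@(5, 9): e=[-10,20,30] → ·
    (1,5)@(3, 11): e=[10,12,18] → #
    (2,5)@(5, 11): e=[-10,12,38] → ·
    (0,6)@(1, 13): e=[30,4,6] → #
    (2,6)@(5, 13): e=[-10,4,46] → ·
    (0,7)@(1, 15): e=[30,-4,14] → ·
    (1,7)@(3, 15): e=[10,-4,34] → ·
  covered (5 px):
    · · · ·
    · · · ·
    · · · ·
    · # · ·
    · # · ·
    · # · ·
    # # · ·
    · · · ·
    · · · ·

Answer: 5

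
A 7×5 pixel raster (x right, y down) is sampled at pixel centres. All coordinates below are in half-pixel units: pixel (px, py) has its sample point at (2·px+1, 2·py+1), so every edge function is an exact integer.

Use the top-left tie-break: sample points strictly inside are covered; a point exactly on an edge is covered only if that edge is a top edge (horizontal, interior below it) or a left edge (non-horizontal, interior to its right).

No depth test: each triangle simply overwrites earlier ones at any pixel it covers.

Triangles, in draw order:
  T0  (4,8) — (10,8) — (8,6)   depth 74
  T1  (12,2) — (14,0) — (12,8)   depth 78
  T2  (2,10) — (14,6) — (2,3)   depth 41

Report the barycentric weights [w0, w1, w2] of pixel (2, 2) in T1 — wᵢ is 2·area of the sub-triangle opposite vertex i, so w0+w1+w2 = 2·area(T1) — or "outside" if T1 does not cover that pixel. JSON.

T0:
  2·area = 12  (B↔C swapped to make it positive)
  edge (4, 8)→(8, 6): d=(4,-2) top-left  bias=+0
  edge (8, 6)→(10, 8): d=(2,2) right/bottom  bias=-1
  edge (10, 8)→(4, 8): d=(-6,0) right/bottom  bias=-1
    (1,0)@(3, 1): e=[-30,0,42] → ·  [on edge]
    (2,1)@(5, 3): e=[-18,0,30] → ·  [on edge]
    (3,2)@(7, 5): e=[-6,0,18] → ·  [on edge]
    (3,3)@(7, 7): e=[2,4,6] → #
    (4,3)@(9, 7): e=[6,0,6] → ·  [on edge]
    (3,4)@(7, 9): e=[10,8,-6] → ·
    (5,4)@(11, 9): e=[18,0,-6] → ·  [on edge]
  covered (1 px):
    · · · · · · ·
    · · · · · · ·
    · · · · · · ·
    · · · # · · ·
    · · · · · · ·
T1:
  2·area = 12
  edge (12, 2)→(14, 0): d=(2,-2) top-left  bias=+0
  edge (14, 0)→(12, 8): d=(-2,8) right/bottom  bias=-1
  edge (12, 8)→(12, 2): d=(0,-6) top-left  bias=+0
    (6,0)@(13, 1): e=[0,6,6] → #  [on edge]
    (5,1)@(11, 3): e=[0,18,-6] → ·  [on edge]
    (6,1)@(13, 3): e=[4,2,6] → #
    (4,2)@(9, 5): e=[0,30,-18] → ·  [on edge]
    (6,2)@(13, 5): e=[8,-2,6] → ·
    (3,3)@(7, 7): e=[0,42,-30] → ·  [on edge]
    (2,4)@(5, 9): e=[0,54,-42] → ·  [on edge]
  covered (2 px):
    · · · · · · #
    · · · · · · #
    · · · · · · ·
    · · · · · · ·
    · · · · · · ·
T2:
  2·area = 84  (B↔C swapped to make it positive)
  edge (2, 10)→(2, 3): d=(0,-7) top-left  bias=+0
  edge (2, 3)→(14, 6): d=(12,3) right/bottom  bias=-1
  edge (14, 6)→(2, 10): d=(-12,4) right/bottom  bias=-1
    (1,2)@(3, 5): e=[7,21,56] → #
    (2,2)@(5, 5): e=[21,15,48] → #
    (3,2)@(7, 5): e=[35,9,40] → #
    (4,2)@(9, 5): e=[49,3,32] → #
    (5,2)@(11, 5): e=[63,-3,24] → ·
    (1,3)@(3, 7): e=[7,45,32] → #
    (5,3)@(11, 7): e=[63,21,0] → ·  [on edge]
    (1,4)@(3, 9): e=[7,69,8] → #
    (2,4)@(5, 9): e=[21,63,0] → ·  [on edge]
    (3,4)@(7, 9): e=[35,57,-8] → ·
    (4,4)@(9, 9): e=[49,51,-16] → ·
  covered (9 px):
    · · · · · · ·
    · · · · · · ·
    · # # # # · ·
    · # # # # · ·
    · # · · · · ·

Answer: "outside"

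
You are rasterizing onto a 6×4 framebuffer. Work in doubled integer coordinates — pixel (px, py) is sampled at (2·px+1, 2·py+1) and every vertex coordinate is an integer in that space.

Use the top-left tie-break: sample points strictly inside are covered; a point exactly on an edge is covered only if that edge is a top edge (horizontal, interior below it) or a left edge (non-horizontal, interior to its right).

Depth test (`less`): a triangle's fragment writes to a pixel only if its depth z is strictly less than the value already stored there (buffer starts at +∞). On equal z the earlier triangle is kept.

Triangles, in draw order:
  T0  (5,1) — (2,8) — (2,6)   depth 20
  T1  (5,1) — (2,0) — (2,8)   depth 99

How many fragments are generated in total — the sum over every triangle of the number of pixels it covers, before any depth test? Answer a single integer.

T0:
  2·area = 6
  edge (5, 1)→(2, 8): d=(-3,7) right/bottom  bias=-1
  edge (2, 8)→(2, 6): d=(0,-2) top-left  bias=+0
  edge (2, 6)→(5, 1): d=(3,-5) top-left  bias=+0
    (2,0)@(5, 1): e=[0,6,0] → ·  [on edge]
    (1,2)@(3, 5): e=[2,2,2] → █
    (2,2)@(5, 5): e=[-12,6,12] → ·
    (1,3)@(3, 7): e=[-4,2,8] → ·
  covered (1 px):
    · · · · · ·
    · · · · · ·
    · █ · · · ·
    · · · · · ·
T1:
  2·area = 24  (B↔C swapped to make it positive)
  edge (5, 1)→(2, 8): d=(-3,7) right/bottom  bias=-1
  edge (2, 8)→(2, 0): d=(0,-8) top-left  bias=+0
  edge (2, 0)→(5, 1): d=(3,1) right/bottom  bias=-1
    (1,0)@(3, 1): e=[14,8,2] → █
    (2,0)@(5, 1): e=[0,24,0] → ·  [on edge]
    (1,1)@(3, 3): e=[8,8,8] → █
    (2,1)@(5, 3): e=[-6,24,6] → ·
    (5,1)@(11, 3): e=[-48,72,0] → ·  [on edge]
    (1,2)@(3, 5): e=[2,8,14] → █
    (2,2)@(5, 5): e=[-12,24,12] → ·
    (1,3)@(3, 7): e=[-4,8,20] → ·
  covered (3 px):
    · █ · · · ·
    · █ · · · ·
    · █ · · · ·
    · · · · · ·

Answer: 4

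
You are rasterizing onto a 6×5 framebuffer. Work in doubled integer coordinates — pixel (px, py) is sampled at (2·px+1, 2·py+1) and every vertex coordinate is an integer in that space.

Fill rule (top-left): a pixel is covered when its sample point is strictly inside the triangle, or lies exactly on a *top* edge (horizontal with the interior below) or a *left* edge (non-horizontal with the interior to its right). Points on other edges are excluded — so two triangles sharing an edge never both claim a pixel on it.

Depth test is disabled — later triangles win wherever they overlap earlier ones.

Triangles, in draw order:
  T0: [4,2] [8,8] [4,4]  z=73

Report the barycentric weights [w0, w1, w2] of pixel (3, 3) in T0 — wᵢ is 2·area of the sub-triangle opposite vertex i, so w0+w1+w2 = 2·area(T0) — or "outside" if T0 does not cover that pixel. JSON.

T0:
  2·area = 8
  edge (4, 2)→(8, 8): d=(4,6) right/bottom  bias=-1
  edge (8, 8)→(4, 4): d=(-4,-4) top-left  bias=+0
  edge (4, 4)→(4, 2): d=(0,-2) top-left  bias=+0
    (0,0)@(1, 1): e=[14,0,-6] → ·  [on edge]
    (1,1)@(3, 3): e=[10,0,-2] → ·  [on edge]
    (2,2)@(5, 5): e=[6,0,2] → █  [on edge]
    (3,2)@(7, 5): e=[-6,8,6] → ·
    (2,3)@(5, 7): e=[14,-8,2] → ·
    (3,3)@(7, 7): e=[2,0,6] → █  [on edge]
    (4,3)@(9, 7): e=[-10,8,10] → ·
    (3,4)@(7, 9): e=[10,-8,6] → ·
    (4,4)@(9, 9): e=[-2,0,10] → ·  [on edge]
  covered (2 px):
    · · · · · ·
    · · · · · ·
    · · █ · · ·
    · · · █ · ·
    · · · · · ·

Answer: [0,6,2]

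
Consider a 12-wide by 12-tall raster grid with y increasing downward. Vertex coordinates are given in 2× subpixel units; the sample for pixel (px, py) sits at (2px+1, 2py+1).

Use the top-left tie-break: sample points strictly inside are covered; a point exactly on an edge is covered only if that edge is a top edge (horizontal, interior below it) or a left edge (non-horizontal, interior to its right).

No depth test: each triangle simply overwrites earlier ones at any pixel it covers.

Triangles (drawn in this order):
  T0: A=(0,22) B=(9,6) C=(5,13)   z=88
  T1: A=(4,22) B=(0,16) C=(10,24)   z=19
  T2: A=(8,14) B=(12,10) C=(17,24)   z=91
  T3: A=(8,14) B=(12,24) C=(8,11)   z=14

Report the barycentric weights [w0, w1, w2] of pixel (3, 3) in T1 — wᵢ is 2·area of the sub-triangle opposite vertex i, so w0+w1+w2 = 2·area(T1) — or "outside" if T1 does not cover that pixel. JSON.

T0:
  2·area = 1  (B↔C swapped to make it positive)
  edge (0, 22)→(5, 13): d=(5,-9) top-left  bias=+0
  edge (5, 13)→(9, 6): d=(4,-7) top-left  bias=+0
  edge (9, 6)→(0, 22): d=(-9,16) right/bottom  bias=-1
    (2,6)@(5, 13): e=[0,0,1] → #  [on edge]
    (3,6)@(7, 13): e=[18,14,-31] → ·
    (2,7)@(5, 15): e=[10,8,-17] → ·
  covered (1 px):
    · · · · · · · · · · · ·
    · · · · · · · · · · · ·
    · · · · · · · · · · · ·
    · · · · · · · · · · · ·
    · · · · · · · · · · · ·
    · · · · · · · · · · · ·
    · · # · · · · · · · · ·
    · · · · · · · · · · · ·
    · · · · · · · · · · · ·
    · · · · · · · · · · · ·
    · · · · · · · · · · · ·
    · · · · · · · · · · · ·
T1:
  2·area = 28
  edge (4, 22)→(0, 16): d=(-4,-6) top-left  bias=+0
  edge (0, 16)→(10, 24): d=(10,8) right/bottom  bias=-1
  edge (10, 24)→(4, 22): d=(-6,-2) top-left  bias=+0
    (0,8)@(1, 17): e=[2,2,24] → #
    (1,8)@(3, 17): e=[14,-14,28] → ·
    (0,9)@(1, 19): e=[-6,22,12] → ·
    (1,9)@(3, 19): e=[6,6,16] → #
    (2,9)@(5, 19): e=[18,-10,20] → ·
    (0,10)@(1, 21): e=[-14,42,0] → ·  [on edge]
    (1,10)@(3, 21): e=[-2,26,4] → ·
    (2,10)@(5, 21): e=[10,10,8] → #
    (3,10)@(7, 21): e=[22,-6,12] → ·
    (2,11)@(5, 23): e=[2,30,-4] → ·
    (3,11)@(7, 23): e=[14,14,0] → #  [on edge]
    (4,11)@(9, 23): e=[26,-2,4] → ·
  covered (4 px):
    · · · · · · · · · · · ·
    · · · · · · · · · · · ·
    · · · · · · · · · · · ·
    · · · · · · · · · · · ·
    · · · · · · · · · · · ·
    · · · · · · · · · · · ·
    · · · · · · · · · · · ·
    · · · · · · · · · · · ·
    # · · · · · · · · · · ·
    · # · · · · · · · · · ·
    · · # · · · · · · · · ·
    · · · # · · · · · · · ·
T2:
  2·area = 76
  edge (8, 14)→(12, 10): d=(4,-4) top-left  bias=+0
  edge (12, 10)→(17, 24): d=(5,14) right/bottom  bias=-1
  edge (17, 24)→(8, 14): d=(-9,-10) top-left  bias=+0
    (10,0)@(21, 1): e=[0,-171,247] → ·  [on edge]
    (9,1)@(19, 3): e=[0,-133,209] → ·  [on edge]
    (8,2)@(17, 5): e=[0,-95,171] → ·  [on edge]
    (7,3)@(15, 7): e=[0,-57,133] → ·  [on edge]
    (6,4)@(13, 9): e=[0,-19,95] → ·  [on edge]
    (5,5)@(11, 11): e=[0,19,57] → #  [on edge]
    (6,5)@(13, 11): e=[8,-9,77] → ·
    (4,6)@(9, 13): e=[0,57,19] → #  [on edge]
    (6,6)@(13, 13): e=[16,1,59] → #
    (7,6)@(15, 13): e=[24,-27,79] → ·
    (3,7)@(7, 15): e=[0,95,-19] → ·  [on edge]
    (4,7)@(9, 15): e=[8,67,1] → #
    (2,8)@(5, 17): e=[0,133,-57] → ·  [on edge]
    (1,9)@(3, 19): e=[0,171,-95] → ·  [on edge]
    (0,10)@(1, 21): e=[0,209,-133] → ·  [on edge]
  covered (12 px):
    · · · · · · · · · · · ·
    · · · · · · · · · · · ·
    · · · · · · · · · · · ·
    · · · · · · · · · · · ·
    · · · · · · · · · · · ·
    · · · · · # · · · · · ·
    · · · · # # # · · · · ·
    · · · · # # # · · · · ·
    · · · · · # # · · · · ·
    · · · · · · # # · · · ·
    · · · · · · · # · · · ·
    · · · · · · · · · · · ·
T3:
  2·area = 12  (B↔C swapped to make it positive)
  edge (8, 14)→(8, 11): d=(0,-3) top-left  bias=+0
  edge (8, 11)→(12, 24): d=(4,13) right/bottom  bias=-1
  edge (12, 24)→(8, 14): d=(-4,-10) top-left  bias=+0
    (4,7)@(9, 15): e=[3,3,6] → #
    (5,7)@(11, 15): e=[9,-23,26] → ·
    (4,8)@(9, 17): e=[3,11,-2] → ·
    (5,10)@(11, 21): e=[9,1,2] → #
    (6,10)@(13, 21): e=[15,-25,22] → ·
    (5,11)@(11, 23): e=[9,9,-6] → ·
  covered (2 px):
    · · · · · · · · · · · ·
    · · · · · · · · · · · ·
    · · · · · · · · · · · ·
    · · · · · · · · · · · ·
    · · · · · · · · · · · ·
    · · · · · · · · · · · ·
    · · · · · · · · · · · ·
    · · · · # · · · · · · ·
    · · · · · · · · · · · ·
    · · · · · · · · · · · ·
    · · · · · # · · · · · ·
    · · · · · · · · · · · ·

Final: "outside"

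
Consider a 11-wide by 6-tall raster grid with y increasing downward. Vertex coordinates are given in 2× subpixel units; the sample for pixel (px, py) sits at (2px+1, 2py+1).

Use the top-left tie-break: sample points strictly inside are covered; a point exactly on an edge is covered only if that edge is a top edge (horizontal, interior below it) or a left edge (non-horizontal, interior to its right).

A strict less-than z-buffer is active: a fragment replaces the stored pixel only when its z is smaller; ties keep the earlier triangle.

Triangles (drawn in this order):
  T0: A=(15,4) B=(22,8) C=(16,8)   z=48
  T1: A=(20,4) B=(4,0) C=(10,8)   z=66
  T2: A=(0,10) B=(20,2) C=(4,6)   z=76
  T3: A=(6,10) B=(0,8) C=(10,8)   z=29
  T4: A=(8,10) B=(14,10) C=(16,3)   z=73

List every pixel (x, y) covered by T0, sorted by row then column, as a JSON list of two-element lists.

T0:
  2·area = 24
  edge (15, 4)→(22, 8): d=(7,4) right/bottom  bias=-1
  edge (22, 8)→(16, 8): d=(-6,0) right/bottom  bias=-1
  edge (16, 8)→(15, 4): d=(-1,-4) top-left  bias=+0
    (8,3)@(17, 7): e=[13,6,5] → #
    (9,3)@(19, 7): e=[5,6,13] → #
    (10,3)@(21, 7): e=[-3,6,21] → ·
    (8,4)@(17, 9): e=[27,-6,3] → ·
    (9,4)@(19, 9): e=[19,-6,11] → ·
  covered (2 px):
    · · · · · · · · · · ·
    · · · · · · · · · · ·
    · · · · · · · · · · ·
    · · · · · · · · # # ·
    · · · · · · · · · · ·
    · · · · · · · · · · ·
T1:
  2·area = 104  (B↔C swapped to make it positive)
  edge (20, 4)→(10, 8): d=(-10,4) right/bottom  bias=-1
  edge (10, 8)→(4, 0): d=(-6,-8) top-left  bias=+0
  edge (4, 0)→(20, 4): d=(16,4) right/bottom  bias=-1
    (2,0)@(5, 1): e=[90,2,12] → #
    (3,0)@(7, 1): e=[82,18,4] → #
    (4,0)@(9, 1): e=[74,34,-4] → ·
    (2,1)@(5, 3): e=[70,-10,44] → ·
    (3,1)@(7, 3): e=[62,6,36] → #
    (4,1)@(9, 3): e=[54,22,28] → #
    (5,1)@(11, 3): e=[46,38,20] → #
    (6,1)@(13, 3): e=[38,54,12] → #
    (7,1)@(15, 3): e=[30,70,4] → #
    (8,1)@(17, 3): e=[22,86,-4] → ·
    (3,2)@(7, 5): e=[42,-6,68] → ·
    (4,2)@(9, 5): e=[34,10,60] → #
  covered (13 px):
    · · # # · · · · · · ·
    · · · # # # # # · · ·
    · · · · # # # # # · ·
    · · · · · # · · · · ·
    · · · · · · · · · · ·
    · · · · · · · · · · ·
T2:
  2·area = 48  (B↔C swapped to make it positive)
  edge (0, 10)→(4, 6): d=(4,-4) top-left  bias=+0
  edge (4, 6)→(20, 2): d=(16,-4) top-left  bias=+0
  edge (20, 2)→(0, 10): d=(-20,8) right/bottom  bias=-1
    (4,0)@(9, 1): e=[0,-60,108] → ·  [on edge]
    (3,1)@(7, 3): e=[0,-36,84] → ·  [on edge]
    (8,1)@(17, 3): e=[40,4,4] → #
    (9,1)@(19, 3): e=[48,12,-12] → ·
    (2,2)@(5, 5): e=[0,-12,60] → ·  [on edge]
    (4,2)@(9, 5): e=[16,4,28] → #
    (5,2)@(11, 5): e=[24,12,12] → #
    (6,2)@(13, 5): e=[32,20,-4] → ·
    (8,2)@(17, 5): e=[48,36,-36] → ·
    (1,3)@(3, 7): e=[0,12,36] → #  [on edge]
    (2,3)@(5, 7): e=[8,20,20] → #
    (3,3)@(7, 7): e=[16,28,4] → #
    (0,4)@(1, 9): e=[0,36,12] → #  [on edge]
  covered (7 px):
    · · · · · · · · · · ·
    · · · · · · · · # · ·
    · · · · # # · · · · ·
    · # # # · · · · · · ·
    # · · · · · · · · · ·
    · · · · · · · · · · ·
T3:
  2·area = 20
  edge (6, 10)→(0, 8): d=(-6,-2) top-left  bias=+0
  edge (0, 8)→(10, 8): d=(10,0) top-left  bias=+0
  edge (10, 8)→(6, 10): d=(-4,2) right/bottom  bias=-1
    (1,4)@(3, 9): e=[0,10,10] → #  [on edge]
    (2,4)@(5, 9): e=[4,10,6] → #
    (3,4)@(7, 9): e=[8,10,2] → #
    (4,4)@(9, 9): e=[12,10,-2] → ·
    (1,5)@(3, 11): e=[-12,30,2] → ·
    (2,5)@(5, 11): e=[-8,30,-2] → ·
    (3,5)@(7, 11): e=[-4,30,-6] → ·
    (4,5)@(9, 11): e=[0,30,-10] → ·  [on edge]
  covered (3 px):
    · · · · · · · · · · ·
    · · · · · · · · · · ·
    · · · · · · · · · · ·
    · · · · · · · · · · ·
    · # # # · · · · · · ·
    · · · · · · · · · · ·
T4:
  2·area = 42  (B↔C swapped to make it positive)
  edge (8, 10)→(16, 3): d=(8,-7) top-left  bias=+0
  edge (16, 3)→(14, 10): d=(-2,7) right/bottom  bias=-1
  edge (14, 10)→(8, 10): d=(-6,0) right/bottom  bias=-1
    (7,2)@(15, 5): e=[9,3,30] → #
    (8,2)@(17, 5): e=[23,-11,30] → ·
    (6,3)@(13, 7): e=[11,13,18] → #
    (7,3)@(15, 7): e=[25,-1,18] → ·
    (5,4)@(11, 9): e=[13,23,6] → #
    (7,4)@(15, 9): e=[41,-5,6] → ·
    (5,5)@(11, 11): e=[29,19,-6] → ·
    (6,5)@(13, 11): e=[43,5,-6] → ·
  covered (4 px):
    · · · · · · · · · · ·
    · · · · · · · · · · ·
    · · · · · · · # · · ·
    · · · · · · # · · · ·
    · · · · · # # · · · ·
    · · · · · · · · · · ·

Answer: [[8,3],[9,3]]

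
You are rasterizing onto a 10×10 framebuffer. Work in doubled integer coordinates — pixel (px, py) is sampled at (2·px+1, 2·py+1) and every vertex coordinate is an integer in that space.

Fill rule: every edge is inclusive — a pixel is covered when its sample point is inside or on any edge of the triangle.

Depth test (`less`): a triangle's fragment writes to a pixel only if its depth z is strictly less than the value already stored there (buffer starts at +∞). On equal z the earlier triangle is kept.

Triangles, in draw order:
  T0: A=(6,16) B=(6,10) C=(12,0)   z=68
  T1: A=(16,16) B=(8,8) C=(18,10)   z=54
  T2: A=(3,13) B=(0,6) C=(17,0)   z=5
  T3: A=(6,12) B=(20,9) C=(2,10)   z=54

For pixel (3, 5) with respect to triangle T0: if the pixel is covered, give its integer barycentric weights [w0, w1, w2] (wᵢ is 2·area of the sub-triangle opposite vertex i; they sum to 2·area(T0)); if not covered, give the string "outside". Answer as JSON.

T0:
  2·area = 36
  edge (6, 16)→(6, 10): d=(0,-6) inclusive
  edge (6, 10)→(12, 0): d=(6,-10) inclusive
  edge (12, 0)→(6, 16): d=(-6,16) inclusive
    (4,2)@(9, 5): e=[18,0,18] → X  [on edge]
    (5,2)@(11, 5): e=[30,20,-14] → .
    (4,3)@(9, 7): e=[18,12,6] → X
    (5,3)@(11, 7): e=[30,32,-26] → .
    (3,4)@(7, 9): e=[6,4,26] → X
    (4,4)@(9, 9): e=[18,24,-6] → .
    (3,5)@(7, 11): e=[6,16,14] → X
    (4,5)@(9, 11): e=[18,36,-18] → .
    (3,6)@(7, 13): e=[6,28,2] → X
    (4,6)@(9, 13): e=[18,48,-30] → .
    (1,7)@(3, 15): e=[-18,0,54] → .  [on edge]
    (3,7)@(7, 15): e=[6,40,-10] → .
  covered (5 px):
    . . . . . . . . . .
    . . . . . . . . . .
    . . . . X . . . . .
    . . . . X . . . . .
    . . . X . . . . . .
    . . . X . . . . . .
    . . . X . . . . . .
    . . . . . . . . . .
    . . . . . . . . . .
    . . . . . . . . . .
T1:
  2·area = 64
  edge (16, 16)→(8, 8): d=(-8,-8) inclusive
  edge (8, 8)→(18, 10): d=(10,2) inclusive
  edge (18, 10)→(16, 16): d=(-2,6) inclusive
    (0,0)@(1, 1): e=[0,-56,120] → .  [on edge]
    (1,1)@(3, 3): e=[0,-40,104] → .  [on edge]
    (2,2)@(5, 5): e=[0,-24,88] → .  [on edge]
    (1,3)@(3, 7): e=[-32,0,96] → .  [on edge]
    (3,3)@(7, 7): e=[0,-8,72] → .  [on edge]
    (9,3)@(19, 7): e=[96,-32,0] → .  [on edge]
    (4,4)@(9, 9): e=[0,8,56] → X  [on edge]
    (5,4)@(11, 9): e=[16,4,44] → X
    (6,4)@(13, 9): e=[32,0,32] → X  [on edge]
    (7,4)@(15, 9): e=[48,-4,20] → .
    (4,5)@(9, 11): e=[-16,28,52] → .
    (5,5)@(11, 11): e=[0,24,40] → X  [on edge]
    (6,6)@(13, 13): e=[0,40,24] → X  [on edge]
    (8,6)@(17, 13): e=[32,32,0] → X  [on edge]
    (7,7)@(15, 15): e=[0,56,8] → X  [on edge]
    (8,8)@(17, 17): e=[0,72,-8] → .  [on edge]
    (7,9)@(15, 19): e=[-32,96,0] → .  [on edge]
    (9,9)@(19, 19): e=[0,88,-24] → .  [on edge]
  covered (11 px):
    . . . . . . . . . .
    . . . . . . . . . .
    . . . . . . . . . .
    . . . . . . . . . .
    . . . . X X X . . .
    . . . . . X X X X .
    . . . . . . X X X .
    . . . . . . . X . .
    . . . . . . . . . .
    . . . . . . . . . .
T2:
  2·area = 137
  edge (3, 13)→(0, 6): d=(-3,-7) inclusive
  edge (0, 6)→(17, 0): d=(17,-6) inclusive
  edge (17, 0)→(3, 13): d=(-14,13) inclusive
    (7,0)@(15, 1): e=[120,5,12] → X
    (8,0)@(17, 1): e=[134,17,-14] → .
    (4,1)@(9, 3): e=[72,3,62] → X
    (5,1)@(11, 3): e=[86,15,36] → X
    (6,1)@(13, 3): e=[100,27,10] → X
    (7,1)@(15, 3): e=[114,39,-16] → .
    (1,2)@(3, 5): e=[24,1,112] → X
    (2,2)@(5, 5): e=[38,13,86] → X
    (3,2)@(7, 5): e=[52,25,60] → X
    (6,2)@(13, 5): e=[94,61,-18] → .
    (0,3)@(1, 7): e=[4,23,110] → X
    (5,3)@(11, 7): e=[74,83,-20] → .
    (1,6)@(3, 13): e=[0,137,0] → X  [on edge]
  covered (20 px):
    . . . . . . . X . .
    . . . . X X X . . .
    . X X X X X . . . .
    X X X X X . . . . .
    . X X X . . . . . .
    . X X . . . . . . .
    . X . . . . . . . .
    . . . . . . . . . .
    . . . . . . . . . .
    . . . . . . . . . .
T3:
  2·area = 40  (B↔C swapped to make it positive)
  edge (6, 12)→(2, 10): d=(-4,-2) inclusive
  edge (2, 10)→(20, 9): d=(18,-1) inclusive
  edge (20, 9)→(6, 12): d=(-14,3) inclusive
    (2,5)@(5, 11): e=[2,21,17] → X
    (3,5)@(7, 11): e=[6,23,11] → X
    (4,5)@(9, 11): e=[10,25,5] → X
    (5,5)@(11, 11): e=[14,27,-1] → .
    (2,6)@(5, 13): e=[-6,57,-11] → .
    (3,6)@(7, 13): e=[-2,59,-17] → .
    (4,6)@(9, 13): e=[2,61,-23] → .
  covered (3 px):
    . . . . . . . . . .
    . . . . . . . . . .
    . . . . . . . . . .
    . . . . . . . . . .
    . . . . . . . . . .
    . . X X X . . . . .
    . . . . . . . . . .
    . . . . . . . . . .
    . . . . . . . . . .
    . . . . . . . . . .

Final: [16,14,6]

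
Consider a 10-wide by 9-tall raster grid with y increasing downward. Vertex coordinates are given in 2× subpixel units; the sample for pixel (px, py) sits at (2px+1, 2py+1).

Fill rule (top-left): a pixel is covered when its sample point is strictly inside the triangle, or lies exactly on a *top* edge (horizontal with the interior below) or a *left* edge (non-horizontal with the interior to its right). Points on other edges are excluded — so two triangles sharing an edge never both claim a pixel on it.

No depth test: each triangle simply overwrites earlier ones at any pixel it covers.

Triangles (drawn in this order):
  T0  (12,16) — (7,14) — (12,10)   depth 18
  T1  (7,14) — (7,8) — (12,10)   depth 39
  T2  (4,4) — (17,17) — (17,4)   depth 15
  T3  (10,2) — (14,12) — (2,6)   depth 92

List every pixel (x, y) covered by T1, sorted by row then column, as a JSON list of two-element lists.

T0:
  2·area = 30
  edge (12, 16)→(7, 14): d=(-5,-2) top-left  bias=+0
  edge (7, 14)→(12, 10): d=(5,-4) top-left  bias=+0
  edge (12, 10)→(12, 16): d=(0,6) right/bottom  bias=-1
    (5,5)@(11, 11): e=[23,1,6] → #
    (6,5)@(13, 11): e=[27,9,-6] → ·
    (4,6)@(9, 13): e=[9,3,18] → #
    (6,6)@(13, 13): e=[17,19,-6] → ·
    (4,7)@(9, 15): e=[-1,13,18] → ·
    (5,7)@(11, 15): e=[3,21,6] → #
    (6,7)@(13, 15): e=[7,29,-6] → ·
    (5,8)@(11, 17): e=[-7,31,6] → ·
  covered (4 px):
    · · · · · · · · · ·
    · · · · · · · · · ·
    · · · · · · · · · ·
    · · · · · · · · · ·
    · · · · · · · · · ·
    · · · · · # · · · ·
    · · · · # # · · · ·
    · · · · · # · · · ·
    · · · · · · · · · ·
T1:
  2·area = 30
  edge (7, 14)→(7, 8): d=(0,-6) top-left  bias=+0
  edge (7, 8)→(12, 10): d=(5,2) right/bottom  bias=-1
  edge (12, 10)→(7, 14): d=(-5,4) right/bottom  bias=-1
    (3,0)@(7, 1): e=[0,-35,65] → ·  [on edge]
    (3,1)@(7, 3): e=[0,-25,55] → ·  [on edge]
    (3,2)@(7, 5): e=[0,-15,45] → ·  [on edge]
    (3,3)@(7, 7): e=[0,-5,35] → ·  [on edge]
    (3,4)@(7, 9): e=[0,5,25] → #  [on edge]
    (4,4)@(9, 9): e=[12,1,17] → #
    (5,4)@(11, 9): e=[24,-3,9] → ·
    (3,5)@(7, 11): e=[0,15,15] → #  [on edge]
    (5,5)@(11, 11): e=[24,7,-1] → ·
    (3,6)@(7, 13): e=[0,25,5] → #  [on edge]
    (4,6)@(9, 13): e=[12,21,-3] → ·
    (3,7)@(7, 15): e=[0,35,-5] → ·  [on edge]
    (3,8)@(7, 17): e=[0,45,-15] → ·  [on edge]
  covered (5 px):
    · · · · · · · · · ·
    · · · · · · · · · ·
    · · · · · · · · · ·
    · · · · · · · · · ·
    · · · # # · · · · ·
    · · · # # · · · · ·
    · · · # · · · · · ·
    · · · · · · · · · ·
    · · · · · · · · · ·
T2:
  2·area = 169  (B↔C swapped to make it positive)
  edge (4, 4)→(17, 4): d=(13,0) top-left  bias=+0
  edge (17, 4)→(17, 17): d=(0,13) right/bottom  bias=-1
  edge (17, 17)→(4, 4): d=(-13,-13) top-left  bias=+0
    (0,0)@(1, 1): e=[-39,208,0] → ·  [on edge]
    (8,0)@(17, 1): e=[-39,0,208] → ·  [on edge]
    (1,1)@(3, 3): e=[-13,182,0] → ·  [on edge]
    (8,1)@(17, 3): e=[-13,0,182] → ·  [on edge]
    (2,2)@(5, 5): e=[13,156,0] → #  [on edge]
    (3,2)@(7, 5): e=[13,130,26] → #
    (4,2)@(9, 5): e=[13,104,52] → #
    (5,2)@(11, 5): e=[13,78,78] → #
    (6,2)@(13, 5): e=[13,52,104] → #
    (7,2)@(15, 5): e=[13,26,130] → #
    (8,2)@(17, 5): e=[13,0,156] → ·  [on edge]
    (2,3)@(5, 7): e=[39,156,-26] → ·
    (3,3)@(7, 7): e=[39,130,0] → #  [on edge]
    (8,3)@(17, 7): e=[39,0,130] → ·  [on edge]
    (4,4)@(9, 9): e=[65,104,0] → #  [on edge]
    (8,4)@(17, 9): e=[65,0,104] → ·  [on edge]
    (5,5)@(11, 11): e=[91,78,0] → #  [on edge]
    (8,5)@(17, 11): e=[91,0,78] → ·  [on edge]
    (6,6)@(13, 13): e=[117,52,0] → #  [on edge]
    (8,6)@(17, 13): e=[117,0,52] → ·  [on edge]
    (7,7)@(15, 15): e=[143,26,0] → #  [on edge]
    (8,7)@(17, 15): e=[143,0,26] → ·  [on edge]
    (8,8)@(17, 17): e=[169,0,0] → ·  [on edge]
  covered (21 px):
    · · · · · · · · · ·
    · · · · · · · · · ·
    · · # # # # # # · ·
    · · · # # # # # · ·
    · · · · # # # # · ·
    · · · · · # # # · ·
    · · · · · · # # · ·
    · · · · · · · # · ·
    · · · · · · · · · ·
T3:
  2·area = 96
  edge (10, 2)→(14, 12): d=(4,10) right/bottom  bias=-1
  edge (14, 12)→(2, 6): d=(-12,-6) top-left  bias=+0
  edge (2, 6)→(10, 2): d=(8,-4) top-left  bias=+0
    (4,1)@(9, 3): e=[14,78,4] → #
    (5,1)@(11, 3): e=[-6,90,12] → ·
    (2,2)@(5, 5): e=[62,30,4] → #
    (3,2)@(7, 5): e=[42,42,12] → #
    (5,2)@(11, 5): e=[2,66,28] → #
    (6,2)@(13, 5): e=[-18,78,36] → ·
    (2,3)@(5, 7): e=[70,6,20] → #
    (6,3)@(13, 7): e=[-10,54,52] → ·
    (2,4)@(5, 9): e=[78,-18,36] → ·
    (3,4)@(7, 9): e=[58,-6,44] → ·
    (4,4)@(9, 9): e=[38,6,52] → #
    (6,4)@(13, 9): e=[-2,30,68] → ·
  covered (12 px):
    · · · · · · · · · ·
    · · · · # · · · · ·
    · · # # # # · · · ·
    · · # # # # · · · ·
    · · · · # # · · · ·
    · · · · · · # · · ·
    · · · · · · · · · ·
    · · · · · · · · · ·
    · · · · · · · · · ·

Answer: [[3,4],[4,4],[3,5],[4,5],[3,6]]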